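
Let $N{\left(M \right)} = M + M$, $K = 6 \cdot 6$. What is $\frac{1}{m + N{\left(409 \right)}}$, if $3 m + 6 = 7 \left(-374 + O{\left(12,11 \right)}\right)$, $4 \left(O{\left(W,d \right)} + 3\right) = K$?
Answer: $- \frac{3}{128} \approx -0.023438$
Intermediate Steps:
$K = 36$
$O{\left(W,d \right)} = 6$ ($O{\left(W,d \right)} = -3 + \frac{1}{4} \cdot 36 = -3 + 9 = 6$)
$N{\left(M \right)} = 2 M$
$m = - \frac{2582}{3}$ ($m = -2 + \frac{7 \left(-374 + 6\right)}{3} = -2 + \frac{7 \left(-368\right)}{3} = -2 + \frac{1}{3} \left(-2576\right) = -2 - \frac{2576}{3} = - \frac{2582}{3} \approx -860.67$)
$\frac{1}{m + N{\left(409 \right)}} = \frac{1}{- \frac{2582}{3} + 2 \cdot 409} = \frac{1}{- \frac{2582}{3} + 818} = \frac{1}{- \frac{128}{3}} = - \frac{3}{128}$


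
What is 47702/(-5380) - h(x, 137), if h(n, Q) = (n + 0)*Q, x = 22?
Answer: -8131511/2690 ≈ -3022.9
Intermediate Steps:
h(n, Q) = Q*n (h(n, Q) = n*Q = Q*n)
47702/(-5380) - h(x, 137) = 47702/(-5380) - 137*22 = 47702*(-1/5380) - 1*3014 = -23851/2690 - 3014 = -8131511/2690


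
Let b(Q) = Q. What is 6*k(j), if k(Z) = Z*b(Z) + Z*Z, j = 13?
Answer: 2028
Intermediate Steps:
k(Z) = 2*Z**2 (k(Z) = Z*Z + Z*Z = Z**2 + Z**2 = 2*Z**2)
6*k(j) = 6*(2*13**2) = 6*(2*169) = 6*338 = 2028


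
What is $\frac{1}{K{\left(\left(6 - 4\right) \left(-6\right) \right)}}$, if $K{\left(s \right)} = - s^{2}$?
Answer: $- \frac{1}{144} \approx -0.0069444$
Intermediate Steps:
$\frac{1}{K{\left(\left(6 - 4\right) \left(-6\right) \right)}} = \frac{1}{\left(-1\right) \left(\left(6 - 4\right) \left(-6\right)\right)^{2}} = \frac{1}{\left(-1\right) \left(2 \left(-6\right)\right)^{2}} = \frac{1}{\left(-1\right) \left(-12\right)^{2}} = \frac{1}{\left(-1\right) 144} = \frac{1}{-144} = - \frac{1}{144}$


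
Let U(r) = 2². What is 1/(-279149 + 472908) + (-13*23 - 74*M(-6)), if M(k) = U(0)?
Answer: -115286604/193759 ≈ -595.00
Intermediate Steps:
U(r) = 4
M(k) = 4
1/(-279149 + 472908) + (-13*23 - 74*M(-6)) = 1/(-279149 + 472908) + (-13*23 - 74*4) = 1/193759 + (-299 - 296) = 1/193759 - 595 = -115286604/193759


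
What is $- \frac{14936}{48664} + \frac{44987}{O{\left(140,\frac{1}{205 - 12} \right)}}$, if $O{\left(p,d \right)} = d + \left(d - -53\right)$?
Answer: $\frac{52796491476}{62235173} \approx 848.34$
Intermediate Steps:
$O{\left(p,d \right)} = 53 + 2 d$ ($O{\left(p,d \right)} = d + \left(d + 53\right) = d + \left(53 + d\right) = 53 + 2 d$)
$- \frac{14936}{48664} + \frac{44987}{O{\left(140,\frac{1}{205 - 12} \right)}} = - \frac{14936}{48664} + \frac{44987}{53 + \frac{2}{205 - 12}} = \left(-14936\right) \frac{1}{48664} + \frac{44987}{53 + \frac{2}{193}} = - \frac{1867}{6083} + \frac{44987}{53 + 2 \cdot \frac{1}{193}} = - \frac{1867}{6083} + \frac{44987}{53 + \frac{2}{193}} = - \frac{1867}{6083} + \frac{44987}{\frac{10231}{193}} = - \frac{1867}{6083} + 44987 \cdot \frac{193}{10231} = - \frac{1867}{6083} + \frac{8682491}{10231} = \frac{52796491476}{62235173}$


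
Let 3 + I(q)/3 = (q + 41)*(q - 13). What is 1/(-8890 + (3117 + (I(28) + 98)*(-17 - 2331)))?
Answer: -1/7505285 ≈ -1.3324e-7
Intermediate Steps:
I(q) = -9 + 3*(-13 + q)*(41 + q) (I(q) = -9 + 3*((q + 41)*(q - 13)) = -9 + 3*((41 + q)*(-13 + q)) = -9 + 3*((-13 + q)*(41 + q)) = -9 + 3*(-13 + q)*(41 + q))
1/(-8890 + (3117 + (I(28) + 98)*(-17 - 2331))) = 1/(-8890 + (3117 + ((-1608 + 3*28² + 84*28) + 98)*(-17 - 2331))) = 1/(-8890 + (3117 + ((-1608 + 3*784 + 2352) + 98)*(-2348))) = 1/(-8890 + (3117 + ((-1608 + 2352 + 2352) + 98)*(-2348))) = 1/(-8890 + (3117 + (3096 + 98)*(-2348))) = 1/(-8890 + (3117 + 3194*(-2348))) = 1/(-8890 + (3117 - 7499512)) = 1/(-8890 - 7496395) = 1/(-7505285) = -1/7505285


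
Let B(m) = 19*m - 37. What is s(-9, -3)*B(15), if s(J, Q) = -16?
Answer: -3968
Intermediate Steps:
B(m) = -37 + 19*m
s(-9, -3)*B(15) = -16*(-37 + 19*15) = -16*(-37 + 285) = -16*248 = -3968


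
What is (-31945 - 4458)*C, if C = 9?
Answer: -327627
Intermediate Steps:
(-31945 - 4458)*C = (-31945 - 4458)*9 = -36403*9 = -327627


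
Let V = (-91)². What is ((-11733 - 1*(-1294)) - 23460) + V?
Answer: -25618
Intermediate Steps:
V = 8281
((-11733 - 1*(-1294)) - 23460) + V = ((-11733 - 1*(-1294)) - 23460) + 8281 = ((-11733 + 1294) - 23460) + 8281 = (-10439 - 23460) + 8281 = -33899 + 8281 = -25618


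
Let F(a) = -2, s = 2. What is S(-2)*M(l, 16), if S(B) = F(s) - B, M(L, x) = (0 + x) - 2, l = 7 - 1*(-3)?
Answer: 0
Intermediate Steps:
l = 10 (l = 7 + 3 = 10)
M(L, x) = -2 + x (M(L, x) = x - 2 = -2 + x)
S(B) = -2 - B
S(-2)*M(l, 16) = (-2 - 1*(-2))*(-2 + 16) = (-2 + 2)*14 = 0*14 = 0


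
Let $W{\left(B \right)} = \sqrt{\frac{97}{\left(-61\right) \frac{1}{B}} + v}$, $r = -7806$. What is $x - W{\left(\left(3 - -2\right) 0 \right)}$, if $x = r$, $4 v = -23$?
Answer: $-7806 - \frac{i \sqrt{23}}{2} \approx -7806.0 - 2.3979 i$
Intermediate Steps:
$v = - \frac{23}{4}$ ($v = \frac{1}{4} \left(-23\right) = - \frac{23}{4} \approx -5.75$)
$W{\left(B \right)} = \sqrt{- \frac{23}{4} - \frac{97 B}{61}}$ ($W{\left(B \right)} = \sqrt{\frac{97}{\left(-61\right) \frac{1}{B}} - \frac{23}{4}} = \sqrt{97 \left(- \frac{B}{61}\right) - \frac{23}{4}} = \sqrt{- \frac{97 B}{61} - \frac{23}{4}} = \sqrt{- \frac{23}{4} - \frac{97 B}{61}}$)
$x = -7806$
$x - W{\left(\left(3 - -2\right) 0 \right)} = -7806 - \frac{\sqrt{-85583 - 23668 \left(3 - -2\right) 0}}{122} = -7806 - \frac{\sqrt{-85583 - 23668 \left(3 + 2\right) 0}}{122} = -7806 - \frac{\sqrt{-85583 - 23668 \cdot 5 \cdot 0}}{122} = -7806 - \frac{\sqrt{-85583 - 0}}{122} = -7806 - \frac{\sqrt{-85583 + 0}}{122} = -7806 - \frac{\sqrt{-85583}}{122} = -7806 - \frac{61 i \sqrt{23}}{122} = -7806 - \frac{i \sqrt{23}}{2}$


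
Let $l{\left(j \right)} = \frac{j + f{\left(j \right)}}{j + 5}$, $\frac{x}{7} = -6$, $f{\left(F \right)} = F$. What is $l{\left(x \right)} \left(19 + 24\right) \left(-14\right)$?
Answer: $- \frac{50568}{37} \approx -1366.7$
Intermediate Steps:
$x = -42$ ($x = 7 \left(-6\right) = -42$)
$l{\left(j \right)} = \frac{2 j}{5 + j}$ ($l{\left(j \right)} = \frac{j + j}{j + 5} = \frac{2 j}{5 + j}$)
$l{\left(x \right)} \left(19 + 24\right) \left(-14\right) = 2 \left(-42\right) \frac{1}{5 - 42} \left(19 + 24\right) \left(-14\right) = 2 \left(-42\right) \frac{1}{-37} \cdot 43 \left(-14\right) = 2 \left(-42\right) \left(- \frac{1}{37}\right) 43 \left(-14\right) = \frac{84}{37} \cdot 43 \left(-14\right) = \frac{3612}{37} \left(-14\right) = - \frac{50568}{37}$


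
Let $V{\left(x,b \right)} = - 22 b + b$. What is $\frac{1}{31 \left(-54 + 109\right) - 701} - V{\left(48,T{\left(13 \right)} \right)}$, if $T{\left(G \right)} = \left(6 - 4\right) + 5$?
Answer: $\frac{147589}{1004} \approx 147.0$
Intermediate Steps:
$T{\left(G \right)} = 7$ ($T{\left(G \right)} = 2 + 5 = 7$)
$V{\left(x,b \right)} = - 21 b$
$\frac{1}{31 \left(-54 + 109\right) - 701} - V{\left(48,T{\left(13 \right)} \right)} = \frac{1}{31 \left(-54 + 109\right) - 701} - \left(-21\right) 7 = \frac{1}{31 \cdot 55 - 701} - -147 = \frac{1}{1705 - 701} + 147 = \frac{1}{1004} + 147 = \frac{147589}{1004}$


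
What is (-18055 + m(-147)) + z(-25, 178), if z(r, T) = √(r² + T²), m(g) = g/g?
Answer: -18054 + √32309 ≈ -17874.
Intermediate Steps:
m(g) = 1
z(r, T) = √(T² + r²)
(-18055 + m(-147)) + z(-25, 178) = (-18055 + 1) + √(178² + (-25)²) = -18054 + √(31684 + 625) = -18054 + √32309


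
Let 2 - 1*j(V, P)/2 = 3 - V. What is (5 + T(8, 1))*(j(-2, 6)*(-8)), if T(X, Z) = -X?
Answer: -144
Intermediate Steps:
j(V, P) = -2 + 2*V (j(V, P) = 4 - 2*(3 - V) = 4 + (-6 + 2*V) = -2 + 2*V)
(5 + T(8, 1))*(j(-2, 6)*(-8)) = (5 - 1*8)*((-2 + 2*(-2))*(-8)) = (5 - 8)*((-2 - 4)*(-8)) = -(-18)*(-8) = -3*48 = -144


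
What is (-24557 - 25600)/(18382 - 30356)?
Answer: 50157/11974 ≈ 4.1888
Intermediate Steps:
(-24557 - 25600)/(18382 - 30356) = -50157/(-11974) = -50157*(-1/11974) = 50157/11974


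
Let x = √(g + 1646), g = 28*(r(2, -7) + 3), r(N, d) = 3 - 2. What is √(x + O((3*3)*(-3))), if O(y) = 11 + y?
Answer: √(-16 + √1758) ≈ 5.0920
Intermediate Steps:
r(N, d) = 1
g = 112 (g = 28*(1 + 3) = 28*4 = 112)
x = √1758 (x = √(112 + 1646) = √1758 ≈ 41.929)
√(x + O((3*3)*(-3))) = √(√1758 + (11 + (3*3)*(-3))) = √(√1758 + (11 + 9*(-3))) = √(√1758 + (11 - 27)) = √(√1758 - 16) = √(-16 + √1758)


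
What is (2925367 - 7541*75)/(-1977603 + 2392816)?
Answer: 2359792/415213 ≈ 5.6833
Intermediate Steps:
(2925367 - 7541*75)/(-1977603 + 2392816) = (2925367 - 565575)/415213 = 2359792*(1/415213) = 2359792/415213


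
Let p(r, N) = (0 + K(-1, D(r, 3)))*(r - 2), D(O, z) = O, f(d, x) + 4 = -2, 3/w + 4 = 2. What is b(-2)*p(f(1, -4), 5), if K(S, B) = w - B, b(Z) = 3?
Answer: -108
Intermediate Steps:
w = -3/2 (w = 3/(-4 + 2) = 3/(-2) = 3*(-½) = -3/2 ≈ -1.5000)
f(d, x) = -6 (f(d, x) = -4 - 2 = -6)
K(S, B) = -3/2 - B
p(r, N) = (-2 + r)*(-3/2 - r) (p(r, N) = (0 + (-3/2 - r))*(r - 2) = (-3/2 - r)*(-2 + r) = (-2 + r)*(-3/2 - r))
b(-2)*p(f(1, -4), 5) = 3*(3 + (½)*(-6) - 1*(-6)²) = 3*(3 - 3 - 1*36) = 3*(3 - 3 - 36) = 3*(-36) = -108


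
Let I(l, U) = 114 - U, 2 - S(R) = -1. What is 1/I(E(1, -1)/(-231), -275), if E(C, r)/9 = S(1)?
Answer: 1/389 ≈ 0.0025707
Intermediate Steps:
S(R) = 3 (S(R) = 2 - 1*(-1) = 2 + 1 = 3)
E(C, r) = 27 (E(C, r) = 9*3 = 27)
1/I(E(1, -1)/(-231), -275) = 1/(114 - 1*(-275)) = 1/(114 + 275) = 1/389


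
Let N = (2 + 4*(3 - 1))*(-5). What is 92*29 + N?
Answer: 2618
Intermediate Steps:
N = -50 (N = (2 + 4*2)*(-5) = (2 + 8)*(-5) = 10*(-5) = -50)
92*29 + N = 92*29 - 50 = 2668 - 50 = 2618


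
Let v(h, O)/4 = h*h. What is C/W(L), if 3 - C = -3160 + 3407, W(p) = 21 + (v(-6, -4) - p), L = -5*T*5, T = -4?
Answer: -244/65 ≈ -3.7538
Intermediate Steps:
v(h, O) = 4*h² (v(h, O) = 4*(h*h) = 4*h²)
L = 100 (L = -5*(-4)*5 = 20*5 = 100)
W(p) = 165 - p (W(p) = 21 + (4*(-6)² - p) = 21 + (4*36 - p) = 21 + (144 - p) = 165 - p)
C = -244 (C = 3 - (-3160 + 3407) = 3 - 1*247 = 3 - 247 = -244)
C/W(L) = -244/(165 - 1*100) = -244/(165 - 100) = -244/65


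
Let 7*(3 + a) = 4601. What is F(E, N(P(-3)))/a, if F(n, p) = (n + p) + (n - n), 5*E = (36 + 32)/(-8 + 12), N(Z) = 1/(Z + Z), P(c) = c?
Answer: 679/137400 ≈ 0.0049418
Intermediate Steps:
N(Z) = 1/(2*Z)
E = 17/5 (E = ((36 + 32)/(-8 + 12))/5 = (68/4)/5 = (68*(1/4))/5 = (1/5)*17 = 17/5 ≈ 3.4000)
a = 4580/7 (a = -3 + (1/7)*4601 = -3 + 4601/7 = 4580/7 ≈ 654.29)
F(n, p) = n + p (F(n, p) = (n + p) + 0 = n + p)
F(E, N(P(-3)))/a = (17/5 + (1/2)/(-3))/(4580/7) = (17/5 + (1/2)*(-1/3))*(7/4580) = (17/5 - 1/6)*(7/4580) = (97/30)*(7/4580) = 679/137400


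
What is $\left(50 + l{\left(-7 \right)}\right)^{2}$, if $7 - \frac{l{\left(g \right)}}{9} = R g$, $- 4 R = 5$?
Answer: $\frac{18769}{16} \approx 1173.1$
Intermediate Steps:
$R = - \frac{5}{4}$ ($R = \left(- \frac{1}{4}\right) 5 = - \frac{5}{4} \approx -1.25$)
$l{\left(g \right)} = 63 + \frac{45 g}{4}$ ($l{\left(g \right)} = 63 - 9 \left(- \frac{5 g}{4}\right) = 63 + \frac{45 g}{4}$)
$\left(50 + l{\left(-7 \right)}\right)^{2} = \left(50 + \left(63 + \frac{45}{4} \left(-7\right)\right)\right)^{2} = \left(50 + \left(63 - \frac{315}{4}\right)\right)^{2} = \left(50 - \frac{63}{4}\right)^{2} = \left(\frac{137}{4}\right)^{2} = \frac{18769}{16}$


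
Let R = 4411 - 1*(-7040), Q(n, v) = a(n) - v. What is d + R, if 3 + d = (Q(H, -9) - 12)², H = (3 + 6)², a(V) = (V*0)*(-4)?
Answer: 11457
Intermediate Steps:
a(V) = 0 (a(V) = 0*(-4) = 0)
H = 81 (H = 9² = 81)
Q(n, v) = -v (Q(n, v) = 0 - v = -v)
d = 6 (d = -3 + (-1*(-9) - 12)² = -3 + (9 - 12)² = -3 + (-3)² = -3 + 9 = 6)
R = 11451 (R = 4411 + 7040 = 11451)
d + R = 6 + 11451 = 11457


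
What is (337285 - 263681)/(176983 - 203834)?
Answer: -73604/26851 ≈ -2.7412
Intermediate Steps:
(337285 - 263681)/(176983 - 203834) = 73604/(-26851) = 73604*(-1/26851) = -73604/26851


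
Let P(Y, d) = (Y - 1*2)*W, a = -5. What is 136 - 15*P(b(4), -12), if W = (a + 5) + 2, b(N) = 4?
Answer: 76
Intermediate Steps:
W = 2 (W = (-5 + 5) + 2 = 0 + 2 = 2)
P(Y, d) = -4 + 2*Y (P(Y, d) = (Y - 1*2)*2 = (Y - 2)*2 = (-2 + Y)*2 = -4 + 2*Y)
136 - 15*P(b(4), -12) = 136 - 15*(-4 + 2*4) = 136 - 15*(-4 + 8) = 136 - 15*4 = 136 - 60 = 76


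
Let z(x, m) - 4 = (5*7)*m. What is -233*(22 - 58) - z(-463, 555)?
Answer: -11041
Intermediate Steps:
z(x, m) = 4 + 35*m (z(x, m) = 4 + (5*7)*m = 4 + 35*m)
-233*(22 - 58) - z(-463, 555) = -233*(22 - 58) - (4 + 35*555) = -233*(-36) - (4 + 19425) = 8388 - 1*19429 = 8388 - 19429 = -11041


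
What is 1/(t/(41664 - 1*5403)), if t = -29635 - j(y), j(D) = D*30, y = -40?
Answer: -36261/28435 ≈ -1.2752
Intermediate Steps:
j(D) = 30*D
t = -28435 (t = -29635 - 30*(-40) = -29635 - 1*(-1200) = -29635 + 1200 = -28435)
1/(t/(41664 - 1*5403)) = 1/(-28435/(41664 - 1*5403)) = 1/(-28435/(41664 - 5403)) = 1/(-28435/36261) = -36261/28435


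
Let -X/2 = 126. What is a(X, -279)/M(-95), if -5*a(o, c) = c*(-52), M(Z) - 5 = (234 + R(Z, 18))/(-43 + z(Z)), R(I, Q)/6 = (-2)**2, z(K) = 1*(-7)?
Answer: 18135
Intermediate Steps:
z(K) = -7
X = -252 (X = -2*126 = -252)
R(I, Q) = 24 (R(I, Q) = 6*(-2)**2 = 6*4 = 24)
M(Z) = -4/25 (M(Z) = 5 + (234 + 24)/(-43 - 7) = 5 + 258/(-50) = 5 + 258*(-1/50) = 5 - 129/25 = -4/25)
a(o, c) = 52*c/5 (a(o, c) = -c*(-52)/5 = -(-52)*c/5 = 52*c/5)
a(X, -279)/M(-95) = ((52/5)*(-279))/(-4/25) = -14508/5*(-25/4) = 18135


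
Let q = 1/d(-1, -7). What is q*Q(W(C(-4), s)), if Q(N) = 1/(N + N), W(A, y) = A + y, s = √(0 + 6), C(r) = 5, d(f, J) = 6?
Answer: 5/228 - √6/228 ≈ 0.011186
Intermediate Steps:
s = √6 ≈ 2.4495
q = ⅙ (q = 1/6 = ⅙ ≈ 0.16667)
Q(N) = 1/(2*N)
q*Q(W(C(-4), s)) = (1/(2*(5 + √6)))/6 = 1/(12*(5 + √6))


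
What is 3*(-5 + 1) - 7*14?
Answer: -110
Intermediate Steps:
3*(-5 + 1) - 7*14 = 3*(-4) - 98 = -12 - 98 = -110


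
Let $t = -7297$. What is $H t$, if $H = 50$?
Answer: $-364850$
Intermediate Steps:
$H t = 50 \left(-7297\right) = -364850$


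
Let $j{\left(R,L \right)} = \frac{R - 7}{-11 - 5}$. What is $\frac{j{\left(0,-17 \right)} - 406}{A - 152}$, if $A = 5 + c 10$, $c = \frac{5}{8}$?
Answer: $\frac{6489}{2252} \approx 2.8814$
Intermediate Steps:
$c = \frac{5}{8}$ ($c = 5 \cdot \frac{1}{8} = \frac{5}{8} \approx 0.625$)
$j{\left(R,L \right)} = \frac{7}{16} - \frac{R}{16}$ ($j{\left(R,L \right)} = \frac{-7 + R}{-16} = \left(-7 + R\right) \left(- \frac{1}{16}\right) = \frac{7}{16} - \frac{R}{16}$)
$A = \frac{45}{4}$ ($A = 5 + \frac{5}{8} \cdot 10 = 5 + \frac{25}{4} = \frac{45}{4} \approx 11.25$)
$\frac{j{\left(0,-17 \right)} - 406}{A - 152} = \frac{\left(\frac{7}{16} - 0\right) - 406}{\frac{45}{4} - 152} = \frac{\left(\frac{7}{16} + 0\right) - 406}{\frac{45}{4} + \left(-196 + 44\right)} = \frac{\frac{7}{16} - 406}{\frac{45}{4} - 152} = - \frac{6489}{16 \left(- \frac{563}{4}\right)} = \left(- \frac{6489}{16}\right) \left(- \frac{4}{563}\right) = \frac{6489}{2252}$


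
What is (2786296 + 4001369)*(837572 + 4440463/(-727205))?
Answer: 826849058328918801/145441 ≈ 5.6851e+12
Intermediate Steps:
(2786296 + 4001369)*(837572 + 4440463/(-727205)) = 6787665*(837572 + 4440463*(-1/727205)) = 6787665*(837572 - 4440463/727205) = 6787665*(609082105797/727205) = 826849058328918801/145441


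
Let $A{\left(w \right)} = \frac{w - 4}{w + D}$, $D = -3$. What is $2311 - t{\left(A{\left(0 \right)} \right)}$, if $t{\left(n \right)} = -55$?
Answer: $2366$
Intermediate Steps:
$A{\left(w \right)} = \frac{-4 + w}{-3 + w}$ ($A{\left(w \right)} = \frac{w - 4}{w - 3} = \frac{-4 + w}{-3 + w}$)
$2311 - t{\left(A{\left(0 \right)} \right)} = 2311 - -55 = 2311 + 55 = 2366$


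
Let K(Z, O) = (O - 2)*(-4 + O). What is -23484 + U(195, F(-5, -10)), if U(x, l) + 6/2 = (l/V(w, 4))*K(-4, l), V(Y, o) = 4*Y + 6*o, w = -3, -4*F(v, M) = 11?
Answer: -6014553/256 ≈ -23494.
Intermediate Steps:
F(v, M) = -11/4 (F(v, M) = -¼*11 = -11/4)
K(Z, O) = (-4 + O)*(-2 + O) (K(Z, O) = (-2 + O)*(-4 + O) = (-4 + O)*(-2 + O))
U(x, l) = -3 + l*(8 + l² - 6*l)/12 (U(x, l) = -3 + (l/(4*(-3) + 6*4))*(8 + l² - 6*l) = -3 + (l/(-12 + 24))*(8 + l² - 6*l) = -3 + (l/12)*(8 + l² - 6*l) = -3 + l*(8 + l² - 6*l)/12)
-23484 + U(195, F(-5, -10)) = -23484 + (-3 + (1/12)*(-11/4)*(8 + (-11/4)² - 6*(-11/4))) = -23484 + (-3 + (1/12)*(-11/4)*(8 + 121/16 + 33/2)) = -23484 + (-3 + (1/12)*(-11/4)*(513/16)) = -23484 + (-3 - 1881/256) = -23484 - 2649/256 = -6014553/256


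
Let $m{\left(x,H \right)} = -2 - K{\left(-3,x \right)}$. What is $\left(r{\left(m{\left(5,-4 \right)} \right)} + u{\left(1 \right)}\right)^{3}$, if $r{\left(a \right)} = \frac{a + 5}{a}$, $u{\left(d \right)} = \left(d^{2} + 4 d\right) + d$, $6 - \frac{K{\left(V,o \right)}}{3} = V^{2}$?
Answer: $\frac{157464}{343} \approx 459.08$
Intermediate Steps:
$K{\left(V,o \right)} = 18 - 3 V^{2}$
$u{\left(d \right)} = d^{2} + 5 d$
$m{\left(x,H \right)} = 7$ ($m{\left(x,H \right)} = -2 - \left(18 - 3 \left(-3\right)^{2}\right) = -2 - \left(18 - 27\right) = -2 - -9 = -2 + 9 = 7$)
$r{\left(a \right)} = \frac{5 + a}{a}$
$\left(r{\left(m{\left(5,-4 \right)} \right)} + u{\left(1 \right)}\right)^{3} = \left(\frac{5 + 7}{7} + 1 \left(5 + 1\right)\right)^{3} = \left(\frac{1}{7} \cdot 12 + 1 \cdot 6\right)^{3} = \left(\frac{12}{7} + 6\right)^{3} = \left(\frac{54}{7}\right)^{3} = \frac{157464}{343}$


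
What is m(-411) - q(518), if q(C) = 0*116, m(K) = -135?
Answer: -135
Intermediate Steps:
q(C) = 0
m(-411) - q(518) = -135 - 1*0 = -135 + 0 = -135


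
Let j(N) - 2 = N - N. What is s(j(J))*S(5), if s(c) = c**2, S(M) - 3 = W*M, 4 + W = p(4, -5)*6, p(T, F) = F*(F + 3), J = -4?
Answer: 1132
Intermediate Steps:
p(T, F) = F*(3 + F)
W = 56 (W = -4 - 5*(3 - 5)*6 = -4 - 5*(-2)*6 = -4 + 10*6 = -4 + 60 = 56)
j(N) = 2 (j(N) = 2 + (N - N) = 2 + 0 = 2)
S(M) = 3 + 56*M
s(j(J))*S(5) = 2**2*(3 + 56*5) = 4*(3 + 280) = 4*283 = 1132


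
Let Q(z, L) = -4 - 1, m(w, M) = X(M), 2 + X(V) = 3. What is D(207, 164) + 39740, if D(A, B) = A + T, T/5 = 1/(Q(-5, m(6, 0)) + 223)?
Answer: 8708451/218 ≈ 39947.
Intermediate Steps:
X(V) = 1 (X(V) = -2 + 3 = 1)
m(w, M) = 1
Q(z, L) = -5
T = 5/218 (T = 5/(-5 + 223) = 5/218 ≈ 0.022936)
D(A, B) = 5/218 + A (D(A, B) = A + 5/218 = 5/218 + A)
D(207, 164) + 39740 = (5/218 + 207) + 39740 = 45131/218 + 39740 = 8708451/218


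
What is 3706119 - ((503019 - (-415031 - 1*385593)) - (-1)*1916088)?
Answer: 486388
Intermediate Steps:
3706119 - ((503019 - (-415031 - 1*385593)) - (-1)*1916088) = 3706119 - ((503019 - (-415031 - 385593)) - 1*(-1916088)) = 3706119 - ((503019 - 1*(-800624)) + 1916088) = 3706119 - ((503019 + 800624) + 1916088) = 3706119 - (1303643 + 1916088) = 3706119 - 1*3219731 = 3706119 - 3219731 = 486388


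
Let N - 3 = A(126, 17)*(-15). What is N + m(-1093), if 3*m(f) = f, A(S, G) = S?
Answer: -6754/3 ≈ -2251.3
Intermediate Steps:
m(f) = f/3
N = -1887 (N = 3 + 126*(-15) = 3 - 1890 = -1887)
N + m(-1093) = -1887 + (1/3)*(-1093) = -1887 - 1093/3 = -6754/3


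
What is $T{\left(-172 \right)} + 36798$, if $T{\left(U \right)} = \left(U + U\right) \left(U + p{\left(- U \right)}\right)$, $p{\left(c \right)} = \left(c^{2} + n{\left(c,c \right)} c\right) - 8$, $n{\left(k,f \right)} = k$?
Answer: $-20255074$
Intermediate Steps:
$p{\left(c \right)} = -8 + 2 c^{2}$ ($p{\left(c \right)} = \left(c^{2} + c c\right) - 8 = \left(c^{2} + c^{2}\right) - 8 = 2 c^{2} - 8 = -8 + 2 c^{2}$)
$T{\left(U \right)} = 2 U \left(-8 + U + 2 U^{2}\right)$ ($T{\left(U \right)} = \left(U + U\right) \left(U + \left(-8 + 2 \left(- U\right)^{2}\right)\right) = 2 U \left(U + \left(-8 + 2 U^{2}\right)\right) = 2 U \left(-8 + U + 2 U^{2}\right)$)
$T{\left(-172 \right)} + 36798 = 2 \left(-172\right) \left(-8 - 172 + 2 \left(-172\right)^{2}\right) + 36798 = 2 \left(-172\right) \left(-8 - 172 + 2 \cdot 29584\right) + 36798 = 2 \left(-172\right) \left(-8 - 172 + 59168\right) + 36798 = 2 \left(-172\right) 58988 + 36798 = -20291872 + 36798 = -20255074$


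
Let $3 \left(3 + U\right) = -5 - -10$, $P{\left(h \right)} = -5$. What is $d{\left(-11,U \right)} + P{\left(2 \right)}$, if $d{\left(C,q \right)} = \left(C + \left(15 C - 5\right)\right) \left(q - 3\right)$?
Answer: $\frac{2338}{3} \approx 779.33$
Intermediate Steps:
$U = - \frac{4}{3}$ ($U = -3 + \frac{-5 - -10}{3} = -3 + \frac{-5 + 10}{3} = -3 + \frac{1}{3} \cdot 5 = -3 + \frac{5}{3} = - \frac{4}{3} \approx -1.3333$)
$d{\left(C,q \right)} = \left(-5 + 16 C\right) \left(-3 + q\right)$ ($d{\left(C,q \right)} = \left(C + \left(-5 + 15 C\right)\right) \left(-3 + q\right) = \left(-5 + 16 C\right) \left(-3 + q\right)$)
$d{\left(-11,U \right)} + P{\left(2 \right)} = \left(15 - -528 - - \frac{20}{3} + 16 \left(-11\right) \left(- \frac{4}{3}\right)\right) - 5 = \left(15 + 528 + \frac{20}{3} + \frac{704}{3}\right) - 5 = \frac{2353}{3} - 5 = \frac{2338}{3}$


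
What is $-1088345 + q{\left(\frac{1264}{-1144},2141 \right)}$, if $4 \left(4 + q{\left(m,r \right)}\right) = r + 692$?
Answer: $- \frac{4350563}{4} \approx -1.0876 \cdot 10^{6}$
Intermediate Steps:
$q{\left(m,r \right)} = 169 + \frac{r}{4}$ ($q{\left(m,r \right)} = -4 + \frac{r + 692}{4} = -4 + \frac{692 + r}{4} = -4 + \left(173 + \frac{r}{4}\right) = 169 + \frac{r}{4}$)
$-1088345 + q{\left(\frac{1264}{-1144},2141 \right)} = -1088345 + \left(169 + \frac{1}{4} \cdot 2141\right) = -1088345 + \left(169 + \frac{2141}{4}\right) = -1088345 + \frac{2817}{4} = - \frac{4350563}{4}$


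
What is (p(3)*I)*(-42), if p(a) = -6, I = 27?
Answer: 6804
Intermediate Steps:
(p(3)*I)*(-42) = -6*27*(-42) = -162*(-42) = 6804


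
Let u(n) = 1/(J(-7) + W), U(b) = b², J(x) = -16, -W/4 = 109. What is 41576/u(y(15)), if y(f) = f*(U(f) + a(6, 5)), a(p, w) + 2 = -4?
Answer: -18792352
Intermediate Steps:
W = -436 (W = -4*109 = -436)
a(p, w) = -6 (a(p, w) = -2 - 4 = -6)
y(f) = f*(-6 + f²) (y(f) = f*(f² - 6) = f*(-6 + f²))
u(n) = -1/452 (u(n) = 1/(-16 - 436) = 1/(-452) = -1/452)
41576/u(y(15)) = 41576/(-1/452) = 41576*(-452) = -18792352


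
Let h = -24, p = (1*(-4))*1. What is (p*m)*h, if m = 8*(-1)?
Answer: -768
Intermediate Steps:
p = -4 (p = -4*1 = -4)
m = -8
(p*m)*h = -4*(-8)*(-24) = 32*(-24) = -768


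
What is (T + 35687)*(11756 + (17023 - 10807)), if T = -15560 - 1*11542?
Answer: 154289620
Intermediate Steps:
T = -27102 (T = -15560 - 11542 = -27102)
(T + 35687)*(11756 + (17023 - 10807)) = (-27102 + 35687)*(11756 + (17023 - 10807)) = 8585*(11756 + 6216) = 8585*17972 = 154289620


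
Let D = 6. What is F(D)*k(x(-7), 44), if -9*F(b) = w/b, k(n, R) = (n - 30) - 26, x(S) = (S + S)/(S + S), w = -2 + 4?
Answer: 55/27 ≈ 2.0370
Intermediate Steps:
w = 2
x(S) = 1 (x(S) = (2*S)/((2*S)) = (2*S)*(1/(2*S)) = 1)
k(n, R) = -56 + n (k(n, R) = (-30 + n) - 26 = -56 + n)
F(b) = -2/(9*b)
F(D)*k(x(-7), 44) = (-2/9/6)*(-56 + 1) = -2/9*⅙*(-55) = -1/27*(-55) = 55/27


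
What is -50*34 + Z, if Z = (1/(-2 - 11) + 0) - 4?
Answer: -22153/13 ≈ -1704.1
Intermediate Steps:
Z = -53/13 (Z = (1/(-13) + 0) - 4 = (-1/13 + 0) - 4 = -1/13 - 4 = -53/13 ≈ -4.0769)
-50*34 + Z = -50*34 - 53/13 = -1700 - 53/13 = -22153/13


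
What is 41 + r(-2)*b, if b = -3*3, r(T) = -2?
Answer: 59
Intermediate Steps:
b = -9
41 + r(-2)*b = 41 - 2*(-9) = 41 + 18 = 59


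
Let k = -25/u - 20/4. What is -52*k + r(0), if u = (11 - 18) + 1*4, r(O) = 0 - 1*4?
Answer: -532/3 ≈ -177.33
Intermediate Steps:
r(O) = -4 (r(O) = 0 - 4 = -4)
u = -3 (u = -7 + 4 = -3)
k = 10/3 (k = -25/(-3) - 20/4 = -25*(-1/3) - 20*1/4 = 25/3 - 5 = 10/3 ≈ 3.3333)
-52*k + r(0) = -52*10/3 - 4 = -520/3 - 4 = -532/3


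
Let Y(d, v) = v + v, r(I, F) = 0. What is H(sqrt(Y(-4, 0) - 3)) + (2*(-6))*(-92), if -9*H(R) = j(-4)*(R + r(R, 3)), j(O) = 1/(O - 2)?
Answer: 1104 + I*sqrt(3)/54 ≈ 1104.0 + 0.032075*I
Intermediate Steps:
j(O) = 1/(-2 + O)
Y(d, v) = 2*v
H(R) = R/54 (H(R) = -(R + 0)/(9*(-2 - 4)) = -R/(9*(-6)) = -(-1)*R/54 = R/54)
H(sqrt(Y(-4, 0) - 3)) + (2*(-6))*(-92) = sqrt(2*0 - 3)/54 + (2*(-6))*(-92) = sqrt(0 - 3)/54 - 12*(-92) = sqrt(-3)/54 + 1104 = (I*sqrt(3))/54 + 1104 = I*sqrt(3)/54 + 1104 = 1104 + I*sqrt(3)/54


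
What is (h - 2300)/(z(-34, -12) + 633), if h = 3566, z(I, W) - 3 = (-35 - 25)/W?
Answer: 1266/641 ≈ 1.9750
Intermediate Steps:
z(I, W) = 3 - 60/W (z(I, W) = 3 + (-35 - 25)/W = 3 - 60/W)
(h - 2300)/(z(-34, -12) + 633) = (3566 - 2300)/((3 - 60/(-12)) + 633) = 1266/((3 - 60*(-1/12)) + 633) = 1266/((3 + 5) + 633) = 1266/(8 + 633) = 1266/641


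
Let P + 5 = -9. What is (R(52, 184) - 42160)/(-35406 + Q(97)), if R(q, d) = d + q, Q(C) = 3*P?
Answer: 10481/8862 ≈ 1.1827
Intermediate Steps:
P = -14 (P = -5 - 9 = -14)
Q(C) = -42 (Q(C) = 3*(-14) = -42)
(R(52, 184) - 42160)/(-35406 + Q(97)) = ((184 + 52) - 42160)/(-35406 - 42) = (236 - 42160)/(-35448) = -41924*(-1/35448) = 10481/8862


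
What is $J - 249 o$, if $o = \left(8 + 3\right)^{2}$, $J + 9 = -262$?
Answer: $-30400$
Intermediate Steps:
$J = -271$ ($J = -9 - 262 = -271$)
$o = 121$ ($o = 11^{2} = 121$)
$J - 249 o = -271 - 30129 = -30400$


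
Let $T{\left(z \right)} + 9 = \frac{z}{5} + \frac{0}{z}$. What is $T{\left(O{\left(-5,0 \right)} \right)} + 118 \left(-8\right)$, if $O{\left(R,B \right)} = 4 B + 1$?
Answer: $- \frac{4764}{5} \approx -952.8$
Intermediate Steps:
$O{\left(R,B \right)} = 1 + 4 B$
$T{\left(z \right)} = -9 + \frac{z}{5}$ ($T{\left(z \right)} = -9 + \left(\frac{z}{5} + \frac{0}{z}\right) = -9 + \left(z \frac{1}{5} + 0\right) = -9 + \left(\frac{z}{5} + 0\right) = -9 + \frac{z}{5}$)
$T{\left(O{\left(-5,0 \right)} \right)} + 118 \left(-8\right) = \left(-9 + \frac{1 + 4 \cdot 0}{5}\right) + 118 \left(-8\right) = \left(-9 + \frac{1 + 0}{5}\right) - 944 = \left(-9 + \frac{1}{5} \cdot 1\right) - 944 = \left(-9 + \frac{1}{5}\right) - 944 = - \frac{44}{5} - 944 = - \frac{4764}{5}$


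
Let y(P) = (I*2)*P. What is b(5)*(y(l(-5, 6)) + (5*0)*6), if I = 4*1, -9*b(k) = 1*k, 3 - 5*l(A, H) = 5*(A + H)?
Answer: 16/9 ≈ 1.7778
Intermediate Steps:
l(A, H) = 3/5 - A - H (l(A, H) = 3/5 - (A + H) = 3/5 - (5*A + 5*H)/5 = 3/5 + (-A - H) = 3/5 - A - H)
b(k) = -k/9
I = 4
y(P) = 8*P (y(P) = (4*2)*P = 8*P)
b(5)*(y(l(-5, 6)) + (5*0)*6) = (-1/9*5)*(8*(3/5 - 1*(-5) - 1*6) + (5*0)*6) = -5*(8*(3/5 + 5 - 6) + 0*6)/9 = -5*(8*(-2/5) + 0)/9 = -5*(-16/5 + 0)/9 = -5/9*(-16/5) = 16/9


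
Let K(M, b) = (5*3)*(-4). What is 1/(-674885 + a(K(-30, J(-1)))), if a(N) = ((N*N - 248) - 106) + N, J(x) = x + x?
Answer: -1/671699 ≈ -1.4888e-6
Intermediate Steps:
J(x) = 2*x
K(M, b) = -60 (K(M, b) = 15*(-4) = -60)
a(N) = -354 + N + N² (a(N) = ((N² - 248) - 106) + N = ((-248 + N²) - 106) + N = (-354 + N²) + N = -354 + N + N²)
1/(-674885 + a(K(-30, J(-1)))) = 1/(-674885 + (-354 - 60 + (-60)²)) = 1/(-674885 + (-354 - 60 + 3600)) = 1/(-674885 + 3186) = 1/(-671699) = -1/671699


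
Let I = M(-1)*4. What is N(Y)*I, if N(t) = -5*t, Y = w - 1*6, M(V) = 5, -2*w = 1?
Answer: 650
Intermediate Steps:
w = -1/2 (w = -1/2*1 = -1/2 ≈ -0.50000)
Y = -13/2 (Y = -1/2 - 1*6 = -1/2 - 6 = -13/2 ≈ -6.5000)
I = 20 (I = 5*4 = 20)
N(Y)*I = -5*(-13/2)*20 = (65/2)*20 = 650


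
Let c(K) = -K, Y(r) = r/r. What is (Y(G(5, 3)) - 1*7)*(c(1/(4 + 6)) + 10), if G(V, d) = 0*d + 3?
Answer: -297/5 ≈ -59.400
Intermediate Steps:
G(V, d) = 3 (G(V, d) = 0 + 3 = 3)
Y(r) = 1
(Y(G(5, 3)) - 1*7)*(c(1/(4 + 6)) + 10) = (1 - 1*7)*(-1/(4 + 6) + 10) = (1 - 7)*(-1/10 + 10) = -6*(-1*⅒ + 10) = -6*(-⅒ + 10) = -6*99/10 = -297/5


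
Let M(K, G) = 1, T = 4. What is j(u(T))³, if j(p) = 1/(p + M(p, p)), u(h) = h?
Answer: 1/125 ≈ 0.0080000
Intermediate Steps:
j(p) = 1/(1 + p) (j(p) = 1/(p + 1) = 1/(1 + p))
j(u(T))³ = (1/(1 + 4))³ = (1/5)³ = (⅕)³ = 1/125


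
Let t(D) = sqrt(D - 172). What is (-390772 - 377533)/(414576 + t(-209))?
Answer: -106173604560/57291086719 + 768305*I*sqrt(381)/171873260157 ≈ -1.8532 + 8.7254e-5*I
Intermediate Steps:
t(D) = sqrt(-172 + D)
(-390772 - 377533)/(414576 + t(-209)) = (-390772 - 377533)/(414576 + sqrt(-172 - 209)) = -768305/(414576 + sqrt(-381)) = -768305/(414576 + I*sqrt(381))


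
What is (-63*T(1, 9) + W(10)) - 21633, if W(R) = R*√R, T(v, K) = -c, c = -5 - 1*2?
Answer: -22074 + 10*√10 ≈ -22042.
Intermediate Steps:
c = -7 (c = -5 - 2 = -7)
T(v, K) = 7 (T(v, K) = -1*(-7) = 7)
W(R) = R^(3/2)
(-63*T(1, 9) + W(10)) - 21633 = (-63*7 + 10^(3/2)) - 21633 = (-441 + 10*√10) - 21633 = -22074 + 10*√10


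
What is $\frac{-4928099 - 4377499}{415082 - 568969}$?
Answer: $\frac{9305598}{153887} \approx 60.47$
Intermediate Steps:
$\frac{-4928099 - 4377499}{415082 - 568969} = - \frac{9305598}{-153887} = \left(-9305598\right) \left(- \frac{1}{153887}\right) = \frac{9305598}{153887}$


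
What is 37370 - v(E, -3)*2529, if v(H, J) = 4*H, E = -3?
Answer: 67718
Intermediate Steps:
37370 - v(E, -3)*2529 = 37370 - 4*(-3)*2529 = 37370 - (-12)*2529 = 37370 - 1*(-30348) = 37370 + 30348 = 67718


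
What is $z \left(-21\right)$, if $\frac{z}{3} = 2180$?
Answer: $-137340$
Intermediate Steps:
$z = 6540$ ($z = 3 \cdot 2180 = 6540$)
$z \left(-21\right) = 6540 \left(-21\right) = -137340$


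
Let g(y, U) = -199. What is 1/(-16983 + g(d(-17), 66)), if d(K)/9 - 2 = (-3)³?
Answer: -1/17182 ≈ -5.8200e-5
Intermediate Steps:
d(K) = -225 (d(K) = 18 + 9*(-3)³ = 18 + 9*(-27) = 18 - 243 = -225)
1/(-16983 + g(d(-17), 66)) = 1/(-16983 - 199) = 1/(-17182) = -1/17182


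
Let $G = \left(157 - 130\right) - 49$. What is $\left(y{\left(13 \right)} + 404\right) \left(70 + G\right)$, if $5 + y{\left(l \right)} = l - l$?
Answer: $19152$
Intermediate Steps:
$G = -22$ ($G = 27 - 49 = -22$)
$y{\left(l \right)} = -5$ ($y{\left(l \right)} = -5 + \left(l - l\right) = -5 + 0 = -5$)
$\left(y{\left(13 \right)} + 404\right) \left(70 + G\right) = \left(-5 + 404\right) \left(70 - 22\right) = 399 \cdot 48 = 19152$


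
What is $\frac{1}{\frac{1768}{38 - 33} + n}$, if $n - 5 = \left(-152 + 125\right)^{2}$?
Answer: $\frac{5}{5438} \approx 0.00091946$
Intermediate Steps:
$n = 734$ ($n = 5 + \left(-152 + 125\right)^{2} = 5 + \left(-27\right)^{2} = 5 + 729 = 734$)
$\frac{1}{\frac{1768}{38 - 33} + n} = \frac{1}{\frac{1768}{38 - 33} + 734} = \frac{1}{\frac{1768}{5} + 734} = \frac{1}{\frac{5438}{5}} = \frac{5}{5438}$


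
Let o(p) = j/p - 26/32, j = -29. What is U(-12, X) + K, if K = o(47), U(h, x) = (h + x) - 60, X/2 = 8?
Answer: -43187/752 ≈ -57.430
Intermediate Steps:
X = 16 (X = 2*8 = 16)
U(h, x) = -60 + h + x
o(p) = -13/16 - 29/p (o(p) = -29/p - 26/32 = -29/p - 26*1/32 = -29/p - 13/16 = -13/16 - 29/p)
K = -1075/752 (K = -13/16 - 29/47 = -1075/752 ≈ -1.4295)
U(-12, X) + K = (-60 - 12 + 16) - 1075/752 = -56 - 1075/752 = -43187/752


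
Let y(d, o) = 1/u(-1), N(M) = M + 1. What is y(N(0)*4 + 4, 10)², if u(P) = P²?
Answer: 1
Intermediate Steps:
N(M) = 1 + M
y(d, o) = 1 (y(d, o) = 1/((-1)²) = 1/1 = 1)
y(N(0)*4 + 4, 10)² = 1² = 1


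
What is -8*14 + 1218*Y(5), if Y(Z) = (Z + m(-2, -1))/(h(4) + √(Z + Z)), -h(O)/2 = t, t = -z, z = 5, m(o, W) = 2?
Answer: 2506/3 - 1421*√10/15 ≈ 535.76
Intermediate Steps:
t = -5 (t = -1*5 = -5)
h(O) = 10 (h(O) = -2*(-5) = 10)
Y(Z) = (2 + Z)/(10 + √2*√Z) (Y(Z) = (Z + 2)/(10 + √(Z + Z)) = (2 + Z)/(10 + √(2*Z)) = (2 + Z)/(10 + √2*√Z))
-8*14 + 1218*Y(5) = -8*14 + 1218*((2 + 5)/(10 + √2*√5)) = -112 + 1218*(7/(10 + √10)) = -112 + 8526/(10 + √10)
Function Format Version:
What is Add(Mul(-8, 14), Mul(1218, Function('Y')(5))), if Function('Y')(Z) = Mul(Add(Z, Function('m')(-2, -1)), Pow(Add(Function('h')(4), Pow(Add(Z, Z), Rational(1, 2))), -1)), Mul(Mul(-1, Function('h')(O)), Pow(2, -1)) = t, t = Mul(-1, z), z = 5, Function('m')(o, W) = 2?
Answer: Add(Rational(2506, 3), Mul(Rational(-1421, 15), Pow(10, Rational(1, 2)))) ≈ 535.76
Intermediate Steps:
t = -5 (t = Mul(-1, 5) = -5)
Function('h')(O) = 10 (Function('h')(O) = Mul(-2, -5) = 10)
Function('Y')(Z) = Mul(Pow(Add(10, Mul(Pow(2, Rational(1, 2)), Pow(Z, Rational(1, 2)))), -1), Add(2, Z)) (Function('Y')(Z) = Mul(Add(Z, 2), Pow(Add(10, Pow(Add(Z, Z), Rational(1, 2))), -1)) = Mul(Add(2, Z), Pow(Add(10, Pow(Mul(2, Z), Rational(1, 2))), -1)) = Mul(Add(2, Z), Pow(Add(10, Mul(Pow(2, Rational(1, 2)), Pow(Z, Rational(1, 2)))), -1)) = Mul(Pow(Add(10, Mul(Pow(2, Rational(1, 2)), Pow(Z, Rational(1, 2)))), -1), Add(2, Z)))
Add(Mul(-8, 14), Mul(1218, Function('Y')(5))) = Add(Mul(-8, 14), Mul(1218, Mul(Pow(Add(10, Mul(Pow(2, Rational(1, 2)), Pow(5, Rational(1, 2)))), -1), Add(2, 5)))) = Add(-112, Mul(1218, Mul(Pow(Add(10, Pow(10, Rational(1, 2))), -1), 7))) = Add(-112, Mul(1218, Mul(7, Pow(Add(10, Pow(10, Rational(1, 2))), -1)))) = Add(-112, Mul(8526, Pow(Add(10, Pow(10, Rational(1, 2))), -1)))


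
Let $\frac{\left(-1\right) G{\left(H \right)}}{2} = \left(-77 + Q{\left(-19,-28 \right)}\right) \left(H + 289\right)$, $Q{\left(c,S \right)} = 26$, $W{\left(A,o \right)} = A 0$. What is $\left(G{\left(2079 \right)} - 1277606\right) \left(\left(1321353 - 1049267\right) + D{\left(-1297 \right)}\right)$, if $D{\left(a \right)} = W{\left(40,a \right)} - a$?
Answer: $-283243924810$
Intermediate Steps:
$W{\left(A,o \right)} = 0$
$G{\left(H \right)} = 29478 + 102 H$ ($G{\left(H \right)} = - 2 \left(-77 + 26\right) \left(H + 289\right) = - 2 \left(- 51 \left(289 + H\right)\right) = - 2 \left(-14739 - 51 H\right) = 29478 + 102 H$)
$D{\left(a \right)} = - a$ ($D{\left(a \right)} = 0 - a = - a$)
$\left(G{\left(2079 \right)} - 1277606\right) \left(\left(1321353 - 1049267\right) + D{\left(-1297 \right)}\right) = \left(\left(29478 + 102 \cdot 2079\right) - 1277606\right) \left(\left(1321353 - 1049267\right) - -1297\right) = \left(\left(29478 + 212058\right) - 1277606\right) \left(272086 + 1297\right) = \left(241536 - 1277606\right) 273383 = \left(-1036070\right) 273383 = -283243924810$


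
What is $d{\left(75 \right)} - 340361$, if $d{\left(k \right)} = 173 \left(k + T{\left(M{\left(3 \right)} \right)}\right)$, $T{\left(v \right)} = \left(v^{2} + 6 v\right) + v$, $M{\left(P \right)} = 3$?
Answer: $-322196$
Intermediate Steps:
$T{\left(v \right)} = v^{2} + 7 v$
$d{\left(k \right)} = 5190 + 173 k$ ($d{\left(k \right)} = 173 \left(k + 3 \left(7 + 3\right)\right) = 173 \left(k + 3 \cdot 10\right) = 173 \left(k + 30\right) = 173 \left(30 + k\right) = 5190 + 173 k$)
$d{\left(75 \right)} - 340361 = \left(5190 + 173 \cdot 75\right) - 340361 = \left(5190 + 12975\right) - 340361 = 18165 - 340361 = -322196$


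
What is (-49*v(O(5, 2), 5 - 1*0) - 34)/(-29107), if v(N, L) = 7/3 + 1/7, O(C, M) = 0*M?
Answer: 466/87321 ≈ 0.0053366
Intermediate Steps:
O(C, M) = 0
v(N, L) = 52/21 (v(N, L) = 7*(⅓) + 1*(⅐) = 7/3 + ⅐ = 52/21)
(-49*v(O(5, 2), 5 - 1*0) - 34)/(-29107) = (-49*52/21 - 34)/(-29107) = (-364/3 - 34)*(-1/29107) = -466/3*(-1/29107) = 466/87321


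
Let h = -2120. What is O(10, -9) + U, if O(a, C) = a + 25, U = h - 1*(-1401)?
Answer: -684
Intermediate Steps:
U = -719 (U = -2120 - 1*(-1401) = -2120 + 1401 = -719)
O(a, C) = 25 + a
O(10, -9) + U = (25 + 10) - 719 = 35 - 719 = -684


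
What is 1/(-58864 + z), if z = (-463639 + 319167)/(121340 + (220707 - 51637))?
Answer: -145205/8547419356 ≈ -1.6988e-5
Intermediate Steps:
z = -72236/145205 (z = -144472/(121340 + 169070) = -144472/290410 = -144472*1/290410 = -72236/145205 ≈ -0.49748)
1/(-58864 + z) = 1/(-58864 - 72236/145205) = 1/(-8547419356/145205) = -145205/8547419356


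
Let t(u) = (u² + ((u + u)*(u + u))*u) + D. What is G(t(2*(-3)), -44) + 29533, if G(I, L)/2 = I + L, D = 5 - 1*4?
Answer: 27791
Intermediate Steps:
D = 1 (D = 5 - 4 = 1)
t(u) = 1 + u² + 4*u³ (t(u) = (u² + ((u + u)*(u + u))*u) + 1 = (u² + ((2*u)*(2*u))*u) + 1 = (u² + (4*u²)*u) + 1 = (u² + 4*u³) + 1 = 1 + u² + 4*u³)
G(I, L) = 2*I + 2*L (G(I, L) = 2*(I + L) = 2*I + 2*L)
G(t(2*(-3)), -44) + 29533 = (2*(1 + (2*(-3))² + 4*(2*(-3))³) + 2*(-44)) + 29533 = (2*(1 + (-6)² + 4*(-6)³) - 88) + 29533 = (2*(1 + 36 + 4*(-216)) - 88) + 29533 = (2*(1 + 36 - 864) - 88) + 29533 = (2*(-827) - 88) + 29533 = (-1654 - 88) + 29533 = -1742 + 29533 = 27791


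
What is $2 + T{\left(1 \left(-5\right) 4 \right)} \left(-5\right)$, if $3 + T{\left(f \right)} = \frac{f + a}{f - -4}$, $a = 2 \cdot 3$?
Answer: $\frac{101}{8} \approx 12.625$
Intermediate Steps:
$a = 6$
$T{\left(f \right)} = -3 + \frac{6 + f}{4 + f}$ ($T{\left(f \right)} = -3 + \frac{f + 6}{f - -4} = -3 + \frac{6 + f}{f + 4} = -3 + \frac{6 + f}{4 + f}$)
$2 + T{\left(1 \left(-5\right) 4 \right)} \left(-5\right) = 2 + \frac{2 \left(-3 - 1 \left(-5\right) 4\right)}{4 + 1 \left(-5\right) 4} \left(-5\right) = 2 + \frac{2 \left(-3 - \left(-5\right) 4\right)}{4 - 20} \left(-5\right) = 2 + \frac{2 \left(-3 - -20\right)}{4 - 20} \left(-5\right) = 2 + \frac{2 \left(-3 + 20\right)}{-16} \left(-5\right) = 2 + 2 \left(- \frac{1}{16}\right) 17 \left(-5\right) = 2 - - \frac{85}{8} = 2 + \frac{85}{8} = \frac{101}{8}$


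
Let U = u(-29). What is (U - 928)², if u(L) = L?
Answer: 915849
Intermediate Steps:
U = -29
(U - 928)² = (-29 - 928)² = (-957)² = 915849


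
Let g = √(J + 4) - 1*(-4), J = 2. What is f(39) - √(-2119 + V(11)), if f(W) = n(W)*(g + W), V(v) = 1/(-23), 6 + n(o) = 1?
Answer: -215 - 5*√6 - I*√1120974/23 ≈ -227.25 - 46.033*I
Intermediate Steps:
n(o) = -5 (n(o) = -6 + 1 = -5)
V(v) = -1/23
g = 4 + √6 (g = √(2 + 4) - 1*(-4) = √6 + 4 = 4 + √6 ≈ 6.4495)
f(W) = -20 - 5*W - 5*√6 (f(W) = -5*((4 + √6) + W) = -5*(4 + W + √6) = -20 - 5*W - 5*√6)
f(39) - √(-2119 + V(11)) = (-20 - 5*39 - 5*√6) - √(-2119 - 1/23) = (-20 - 195 - 5*√6) - √(-48738/23) = (-215 - 5*√6) - I*√1120974/23 = -215 - 5*√6 - I*√1120974/23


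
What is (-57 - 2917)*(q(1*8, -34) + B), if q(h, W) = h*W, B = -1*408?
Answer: 2022320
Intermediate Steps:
B = -408
q(h, W) = W*h
(-57 - 2917)*(q(1*8, -34) + B) = (-57 - 2917)*(-34*8 - 408) = -2974*(-34*8 - 408) = -2974*(-272 - 408) = -2974*(-680) = 2022320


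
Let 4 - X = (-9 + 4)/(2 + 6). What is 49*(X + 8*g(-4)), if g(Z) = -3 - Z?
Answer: 4949/8 ≈ 618.63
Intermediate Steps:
X = 37/8 (X = 4 - (-9 + 4)/(2 + 6) = 4 - (-5)/8 = 4 - 1*(-5/8) = 4 + 5/8 = 37/8 ≈ 4.6250)
49*(X + 8*g(-4)) = 49*(37/8 + 8*(-3 - 1*(-4))) = 49*(37/8 + 8*(-3 + 4)) = 49*(37/8 + 8*1) = 49*(37/8 + 8) = 49*(101/8) = 4949/8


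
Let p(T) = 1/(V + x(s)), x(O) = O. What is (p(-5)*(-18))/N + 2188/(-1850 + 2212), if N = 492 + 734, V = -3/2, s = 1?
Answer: 673880/110953 ≈ 6.0736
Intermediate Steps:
V = -3/2 (V = -3*½ = -3/2 ≈ -1.5000)
N = 1226
p(T) = -2 (p(T) = 1/(-3/2 + 1) = 1/(-½) = -2)
(p(-5)*(-18))/N + 2188/(-1850 + 2212) = -2*(-18)/1226 + 2188/(-1850 + 2212) = 36*(1/1226) + 2188/362 = 18/613 + 2188*(1/362) = 18/613 + 1094/181 = 673880/110953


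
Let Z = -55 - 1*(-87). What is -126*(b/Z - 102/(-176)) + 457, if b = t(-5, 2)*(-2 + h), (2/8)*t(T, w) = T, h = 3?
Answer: 5090/11 ≈ 462.73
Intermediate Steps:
t(T, w) = 4*T
b = -20 (b = (4*(-5))*(-2 + 3) = -20*1 = -20)
Z = 32 (Z = -55 + 87 = 32)
-126*(b/Z - 102/(-176)) + 457 = -126*(-20/32 - 102/(-176)) + 457 = -126*(-20*1/32 - 102*(-1/176)) + 457 = -126*(-5/8 + 51/88) + 457 = -126*(-1/22) + 457 = 63/11 + 457 = 5090/11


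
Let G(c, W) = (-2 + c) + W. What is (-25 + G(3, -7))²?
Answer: 961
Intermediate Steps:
G(c, W) = -2 + W + c
(-25 + G(3, -7))² = (-25 + (-2 - 7 + 3))² = (-25 - 6)² = (-31)² = 961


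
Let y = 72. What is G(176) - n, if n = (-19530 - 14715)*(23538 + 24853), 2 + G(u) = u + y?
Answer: 1657150041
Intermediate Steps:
G(u) = 70 + u (G(u) = -2 + (u + 72) = -2 + (72 + u) = 70 + u)
n = -1657149795 (n = -34245*48391 = -1657149795)
G(176) - n = (70 + 176) - 1*(-1657149795) = 246 + 1657149795 = 1657150041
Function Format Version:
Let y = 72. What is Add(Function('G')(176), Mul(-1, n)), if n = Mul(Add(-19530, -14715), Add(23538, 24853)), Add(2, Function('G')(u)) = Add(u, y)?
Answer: 1657150041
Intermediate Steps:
Function('G')(u) = Add(70, u) (Function('G')(u) = Add(-2, Add(u, 72)) = Add(-2, Add(72, u)) = Add(70, u))
n = -1657149795 (n = Mul(-34245, 48391) = -1657149795)
Add(Function('G')(176), Mul(-1, n)) = Add(Add(70, 176), Mul(-1, -1657149795)) = Add(246, 1657149795) = 1657150041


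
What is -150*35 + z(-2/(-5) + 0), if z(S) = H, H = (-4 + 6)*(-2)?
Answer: -5254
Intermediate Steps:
H = -4 (H = 2*(-2) = -4)
z(S) = -4
-150*35 + z(-2/(-5) + 0) = -150*35 - 4 = -5250 - 4 = -5254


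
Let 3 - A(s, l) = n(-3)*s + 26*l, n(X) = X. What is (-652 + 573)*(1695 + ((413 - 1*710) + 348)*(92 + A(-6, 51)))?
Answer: 4898316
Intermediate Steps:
A(s, l) = 3 - 26*l + 3*s (A(s, l) = 3 - (-3*s + 26*l) = 3 + (-26*l + 3*s) = 3 - 26*l + 3*s)
(-652 + 573)*(1695 + ((413 - 1*710) + 348)*(92 + A(-6, 51))) = (-652 + 573)*(1695 + ((413 - 1*710) + 348)*(92 + (3 - 26*51 + 3*(-6)))) = -79*(1695 + ((413 - 710) + 348)*(92 + (3 - 1326 - 18))) = -79*(1695 + (-297 + 348)*(92 - 1341)) = -79*(1695 + 51*(-1249)) = -79*(1695 - 63699) = -79*(-62004) = 4898316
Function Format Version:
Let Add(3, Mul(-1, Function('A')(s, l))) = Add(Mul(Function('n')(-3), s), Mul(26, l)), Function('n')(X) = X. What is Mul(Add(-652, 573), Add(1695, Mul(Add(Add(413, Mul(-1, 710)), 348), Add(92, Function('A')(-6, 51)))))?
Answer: 4898316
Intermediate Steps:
Function('A')(s, l) = Add(3, Mul(-26, l), Mul(3, s)) (Function('A')(s, l) = Add(3, Mul(-1, Add(Mul(-3, s), Mul(26, l)))) = Add(3, Add(Mul(-26, l), Mul(3, s))) = Add(3, Mul(-26, l), Mul(3, s)))
Mul(Add(-652, 573), Add(1695, Mul(Add(Add(413, Mul(-1, 710)), 348), Add(92, Function('A')(-6, 51))))) = Mul(Add(-652, 573), Add(1695, Mul(Add(Add(413, Mul(-1, 710)), 348), Add(92, Add(3, Mul(-26, 51), Mul(3, -6)))))) = Mul(-79, Add(1695, Mul(Add(Add(413, -710), 348), Add(92, Add(3, -1326, -18))))) = Mul(-79, Add(1695, Mul(Add(-297, 348), Add(92, -1341)))) = Mul(-79, Add(1695, Mul(51, -1249))) = Mul(-79, Add(1695, -63699)) = Mul(-79, -62004) = 4898316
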